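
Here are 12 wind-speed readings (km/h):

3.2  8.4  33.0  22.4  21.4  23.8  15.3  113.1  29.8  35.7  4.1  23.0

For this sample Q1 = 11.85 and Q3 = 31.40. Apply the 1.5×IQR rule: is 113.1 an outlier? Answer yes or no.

IQR = Q3 − Q1 = 31.40 − 11.85 = 19.55.
Lower fence = Q1 − 1.5·IQR = 11.85 − 29.325 = -17.475.
Upper fence = Q3 + 1.5·IQR = 31.40 + 29.325 = 60.725.
113.1 lies above the upper fence.

yes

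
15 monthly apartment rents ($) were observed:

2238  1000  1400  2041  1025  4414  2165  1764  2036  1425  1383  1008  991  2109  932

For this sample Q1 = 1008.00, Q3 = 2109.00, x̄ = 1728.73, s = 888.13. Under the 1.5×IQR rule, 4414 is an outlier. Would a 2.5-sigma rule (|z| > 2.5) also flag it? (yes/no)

yes

z = (4414 − 1728.73) / 888.13 = 3.02.
|z| = 3.02 > 2.5.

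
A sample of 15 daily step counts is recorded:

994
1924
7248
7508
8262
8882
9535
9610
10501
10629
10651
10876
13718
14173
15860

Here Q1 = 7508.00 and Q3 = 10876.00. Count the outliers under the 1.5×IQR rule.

IQR = 3368.00; fences at 7508.00 − 5052.00 = 2456.00 and 10876.00 + 5052.00 = 15928.00.
Outside the cutoffs: 994, 1924.

2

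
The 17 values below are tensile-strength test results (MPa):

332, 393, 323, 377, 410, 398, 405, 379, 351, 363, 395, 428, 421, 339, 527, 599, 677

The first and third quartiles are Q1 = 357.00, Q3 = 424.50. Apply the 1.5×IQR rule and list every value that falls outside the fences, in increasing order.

IQR = Q3 − Q1 = 424.50 − 357.00 = 67.50.
Lower fence = Q1 − 1.5·IQR = 357.00 − 101.25 = 255.75.
Upper fence = Q3 + 1.5·IQR = 424.50 + 101.25 = 525.75.
527 > 525.75 → outlier.
599 > 525.75 → outlier.
677 > 525.75 → outlier.
All remaining values lie within [255.75, 525.75].

527, 599, 677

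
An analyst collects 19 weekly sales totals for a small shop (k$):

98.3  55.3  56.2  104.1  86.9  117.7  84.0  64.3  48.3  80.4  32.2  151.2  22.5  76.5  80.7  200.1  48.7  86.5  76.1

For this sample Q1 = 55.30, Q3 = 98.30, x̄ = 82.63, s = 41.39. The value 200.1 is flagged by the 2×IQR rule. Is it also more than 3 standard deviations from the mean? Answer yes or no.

no

z = (200.1 − 82.63) / 41.39 = 2.84.
|z| = 2.84 ≤ 3.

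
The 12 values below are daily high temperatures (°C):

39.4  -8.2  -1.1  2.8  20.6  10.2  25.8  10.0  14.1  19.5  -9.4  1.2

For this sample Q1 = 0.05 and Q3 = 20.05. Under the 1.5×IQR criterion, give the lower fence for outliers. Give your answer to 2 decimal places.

-29.95

IQR = Q3 − Q1 = 20.05 − 0.05 = 20.00.
Lower fence = Q1 − 1.5·IQR = 0.05 − 30.00 = -29.95.
Upper fence = Q3 + 1.5·IQR = 20.05 + 30.00 = 50.05.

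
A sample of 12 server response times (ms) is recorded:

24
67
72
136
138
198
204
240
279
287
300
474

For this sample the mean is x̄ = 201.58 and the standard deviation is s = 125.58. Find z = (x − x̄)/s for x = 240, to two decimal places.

z = (240 − 201.58) / 125.58 = 0.31.

0.31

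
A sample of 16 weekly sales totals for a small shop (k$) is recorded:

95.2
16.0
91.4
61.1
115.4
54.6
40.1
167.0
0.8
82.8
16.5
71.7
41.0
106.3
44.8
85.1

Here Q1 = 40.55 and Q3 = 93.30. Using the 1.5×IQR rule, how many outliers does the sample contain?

0

IQR = 52.75; fences at 40.55 − 79.125 = -38.575 and 93.30 + 79.125 = 172.425.
Every value lies within the cutoffs.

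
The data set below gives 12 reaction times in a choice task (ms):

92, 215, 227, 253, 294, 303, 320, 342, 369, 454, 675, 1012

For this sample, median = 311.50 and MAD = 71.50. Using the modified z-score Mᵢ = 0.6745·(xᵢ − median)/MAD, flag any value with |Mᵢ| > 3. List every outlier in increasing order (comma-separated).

|Mᵢ| > 3 ⇔ |xᵢ − 311.50| > 3·71.50/0.6745 = 318.01.
So outliers lie outside [-6.51, 629.51].
675: M = 3.43 → outlier.
1012: M = 6.61 → outlier.

675, 1012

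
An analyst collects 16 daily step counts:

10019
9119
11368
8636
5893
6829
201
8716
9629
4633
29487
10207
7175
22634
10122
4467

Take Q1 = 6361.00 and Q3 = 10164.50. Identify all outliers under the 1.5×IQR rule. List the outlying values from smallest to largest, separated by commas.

201, 22634, 29487

IQR = Q3 − Q1 = 10164.50 − 6361.00 = 3803.50.
Lower fence = Q1 − 1.5·IQR = 6361.00 − 5705.25 = 655.75.
Upper fence = Q3 + 1.5·IQR = 10164.50 + 5705.25 = 15869.75.
201 < 655.75 → outlier.
22634 > 15869.75 → outlier.
29487 > 15869.75 → outlier.
All remaining values lie within [655.75, 15869.75].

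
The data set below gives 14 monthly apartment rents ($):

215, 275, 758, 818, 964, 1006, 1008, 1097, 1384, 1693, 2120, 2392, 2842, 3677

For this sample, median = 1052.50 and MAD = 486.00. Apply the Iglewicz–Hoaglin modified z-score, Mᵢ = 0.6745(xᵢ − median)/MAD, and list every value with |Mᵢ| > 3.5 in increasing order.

|Mᵢ| > 3.5 ⇔ |xᵢ − 1052.50| > 3.5·486.00/0.6745 = 2521.87.
So outliers lie outside [-1469.37, 3574.37].
3677: M = 3.64 → outlier.

3677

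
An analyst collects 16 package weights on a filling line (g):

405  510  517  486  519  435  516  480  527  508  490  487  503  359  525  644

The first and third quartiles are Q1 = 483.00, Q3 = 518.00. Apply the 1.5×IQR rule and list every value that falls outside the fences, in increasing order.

359, 405, 644

IQR = Q3 − Q1 = 518.00 − 483.00 = 35.00.
Lower fence = Q1 − 1.5·IQR = 483.00 − 52.50 = 430.50.
Upper fence = Q3 + 1.5·IQR = 518.00 + 52.50 = 570.50.
359 < 430.50 → outlier.
405 < 430.50 → outlier.
644 > 570.50 → outlier.
All remaining values lie within [430.50, 570.50].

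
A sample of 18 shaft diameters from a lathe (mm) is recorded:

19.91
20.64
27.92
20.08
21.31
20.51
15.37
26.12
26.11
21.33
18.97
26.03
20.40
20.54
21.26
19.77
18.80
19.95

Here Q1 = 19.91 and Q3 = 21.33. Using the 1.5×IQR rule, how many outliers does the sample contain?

IQR = 1.42; fences at 19.91 − 2.13 = 17.78 and 21.33 + 2.13 = 23.46.
Outside the cutoffs: 15.37, 26.03, 26.11, 26.12, 27.92.

5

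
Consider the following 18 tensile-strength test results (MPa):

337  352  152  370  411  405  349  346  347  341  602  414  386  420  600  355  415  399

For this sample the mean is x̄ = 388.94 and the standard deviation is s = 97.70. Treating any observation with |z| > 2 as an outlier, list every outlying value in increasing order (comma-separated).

Cutoffs at x̄ ± 2s: 388.94 ± 2·97.70 = [193.54, 584.34].
152: z = -2.43, |z| > 2 → outlier.
600: z = 2.16, |z| > 2 → outlier.
602: z = 2.18, |z| > 2 → outlier.
Every other value lies within [193.54, 584.34].

152, 600, 602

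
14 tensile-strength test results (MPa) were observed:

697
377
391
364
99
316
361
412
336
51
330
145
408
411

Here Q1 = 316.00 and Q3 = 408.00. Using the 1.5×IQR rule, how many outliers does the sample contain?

IQR = 92.00; fences at 316.00 − 138.00 = 178.00 and 408.00 + 138.00 = 546.00.
Outside the cutoffs: 51, 99, 145, 697.

4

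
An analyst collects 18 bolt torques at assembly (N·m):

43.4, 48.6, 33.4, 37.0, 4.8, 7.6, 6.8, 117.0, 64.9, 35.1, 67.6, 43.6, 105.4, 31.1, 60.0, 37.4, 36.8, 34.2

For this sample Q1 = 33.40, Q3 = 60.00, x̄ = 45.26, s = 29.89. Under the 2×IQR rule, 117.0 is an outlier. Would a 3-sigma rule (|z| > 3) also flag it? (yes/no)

no

z = (117.0 − 45.26) / 29.89 = 2.40.
|z| = 2.40 ≤ 3.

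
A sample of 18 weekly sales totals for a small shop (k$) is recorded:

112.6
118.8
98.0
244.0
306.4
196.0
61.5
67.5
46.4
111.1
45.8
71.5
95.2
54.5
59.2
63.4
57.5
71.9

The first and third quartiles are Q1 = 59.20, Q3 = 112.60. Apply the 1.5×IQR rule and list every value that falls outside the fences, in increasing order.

IQR = Q3 − Q1 = 112.60 − 59.20 = 53.40.
Lower fence = Q1 − 1.5·IQR = 59.20 − 80.10 = -20.90.
Upper fence = Q3 + 1.5·IQR = 112.60 + 80.10 = 192.70.
196.0 > 192.70 → outlier.
244.0 > 192.70 → outlier.
306.4 > 192.70 → outlier.
All remaining values lie within [-20.90, 192.70].

196.0, 244.0, 306.4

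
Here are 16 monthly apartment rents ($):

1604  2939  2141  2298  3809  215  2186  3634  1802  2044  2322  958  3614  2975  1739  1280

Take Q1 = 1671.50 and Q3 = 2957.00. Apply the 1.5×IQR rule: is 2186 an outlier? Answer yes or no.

no

IQR = Q3 − Q1 = 2957.00 − 1671.50 = 1285.50.
Lower fence = Q1 − 1.5·IQR = 1671.50 − 1928.25 = -256.75.
Upper fence = Q3 + 1.5·IQR = 2957.00 + 1928.25 = 4885.25.
2186 lies within [-256.75, 4885.25].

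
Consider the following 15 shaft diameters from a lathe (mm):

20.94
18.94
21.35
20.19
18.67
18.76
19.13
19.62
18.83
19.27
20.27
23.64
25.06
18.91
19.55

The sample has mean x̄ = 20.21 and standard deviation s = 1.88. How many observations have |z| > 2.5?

Cutoffs: x̄ ± 2.5s = [15.51, 24.91].
Outside the cutoffs: 25.06.

1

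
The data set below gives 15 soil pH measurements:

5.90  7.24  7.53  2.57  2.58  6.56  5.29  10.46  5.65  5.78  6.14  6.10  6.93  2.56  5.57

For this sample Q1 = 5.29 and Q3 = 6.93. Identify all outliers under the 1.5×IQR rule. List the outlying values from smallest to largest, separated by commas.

2.56, 2.57, 2.58, 10.46

IQR = Q3 − Q1 = 6.93 − 5.29 = 1.64.
Lower fence = Q1 − 1.5·IQR = 5.29 − 2.46 = 2.83.
Upper fence = Q3 + 1.5·IQR = 6.93 + 2.46 = 9.39.
2.56 < 2.83 → outlier.
2.57 < 2.83 → outlier.
2.58 < 2.83 → outlier.
10.46 > 9.39 → outlier.
All remaining values lie within [2.83, 9.39].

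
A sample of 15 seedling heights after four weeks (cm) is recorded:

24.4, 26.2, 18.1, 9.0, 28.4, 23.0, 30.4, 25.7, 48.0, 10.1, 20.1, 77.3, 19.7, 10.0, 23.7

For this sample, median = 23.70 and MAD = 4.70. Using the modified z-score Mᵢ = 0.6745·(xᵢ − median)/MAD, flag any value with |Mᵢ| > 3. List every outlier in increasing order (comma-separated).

|Mᵢ| > 3 ⇔ |xᵢ − 23.70| > 3·4.70/0.6745 = 20.90.
So outliers lie outside [2.80, 44.60].
48.0: M = 3.49 → outlier.
77.3: M = 7.69 → outlier.

48.0, 77.3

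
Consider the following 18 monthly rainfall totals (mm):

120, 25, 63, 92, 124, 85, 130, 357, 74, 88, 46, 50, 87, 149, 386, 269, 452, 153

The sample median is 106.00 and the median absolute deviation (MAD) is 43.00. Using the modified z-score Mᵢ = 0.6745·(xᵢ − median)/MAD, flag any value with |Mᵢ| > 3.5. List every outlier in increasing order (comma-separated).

|Mᵢ| > 3.5 ⇔ |xᵢ − 106.00| > 3.5·43.00/0.6745 = 223.13.
So outliers lie outside [-117.13, 329.13].
357: M = 3.94 → outlier.
386: M = 4.39 → outlier.
452: M = 5.43 → outlier.

357, 386, 452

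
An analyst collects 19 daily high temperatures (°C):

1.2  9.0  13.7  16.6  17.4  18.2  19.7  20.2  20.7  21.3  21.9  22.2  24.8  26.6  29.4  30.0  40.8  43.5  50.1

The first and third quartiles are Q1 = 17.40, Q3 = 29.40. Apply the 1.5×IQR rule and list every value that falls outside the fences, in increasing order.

IQR = Q3 − Q1 = 29.40 − 17.40 = 12.00.
Lower fence = Q1 − 1.5·IQR = 17.40 − 18.00 = -0.60.
Upper fence = Q3 + 1.5·IQR = 29.40 + 18.00 = 47.40.
50.1 > 47.40 → outlier.
All remaining values lie within [-0.60, 47.40].

50.1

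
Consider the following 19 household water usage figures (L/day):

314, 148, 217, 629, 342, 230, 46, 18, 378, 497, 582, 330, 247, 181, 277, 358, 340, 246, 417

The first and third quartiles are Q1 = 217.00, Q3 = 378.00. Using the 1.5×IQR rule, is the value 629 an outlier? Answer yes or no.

yes

IQR = Q3 − Q1 = 378.00 − 217.00 = 161.00.
Lower fence = Q1 − 1.5·IQR = 217.00 − 241.50 = -24.50.
Upper fence = Q3 + 1.5·IQR = 378.00 + 241.50 = 619.50.
629 lies above the upper fence.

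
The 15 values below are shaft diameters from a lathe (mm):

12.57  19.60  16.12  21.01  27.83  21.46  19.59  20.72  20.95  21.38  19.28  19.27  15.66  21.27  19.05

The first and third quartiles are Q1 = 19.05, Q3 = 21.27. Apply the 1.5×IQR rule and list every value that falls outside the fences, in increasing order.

IQR = Q3 − Q1 = 21.27 − 19.05 = 2.22.
Lower fence = Q1 − 1.5·IQR = 19.05 − 3.33 = 15.72.
Upper fence = Q3 + 1.5·IQR = 21.27 + 3.33 = 24.60.
12.57 < 15.72 → outlier.
15.66 < 15.72 → outlier.
27.83 > 24.60 → outlier.
All remaining values lie within [15.72, 24.60].

12.57, 15.66, 27.83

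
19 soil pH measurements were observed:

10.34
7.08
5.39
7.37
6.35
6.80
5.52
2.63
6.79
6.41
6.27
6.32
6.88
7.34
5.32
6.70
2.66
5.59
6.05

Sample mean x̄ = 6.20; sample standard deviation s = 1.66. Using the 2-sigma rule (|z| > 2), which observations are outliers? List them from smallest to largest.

Cutoffs at x̄ ± 2s: 6.20 ± 2·1.66 = [2.88, 9.52].
2.63: z = -2.15, |z| > 2 → outlier.
2.66: z = -2.13, |z| > 2 → outlier.
10.34: z = 2.49, |z| > 2 → outlier.
Every other value lies within [2.88, 9.52].

2.63, 2.66, 10.34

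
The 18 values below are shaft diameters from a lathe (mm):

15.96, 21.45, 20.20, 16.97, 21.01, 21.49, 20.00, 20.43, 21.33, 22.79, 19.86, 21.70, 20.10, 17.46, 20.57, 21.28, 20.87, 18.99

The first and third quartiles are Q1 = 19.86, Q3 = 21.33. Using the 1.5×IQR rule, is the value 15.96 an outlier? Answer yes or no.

yes

IQR = Q3 − Q1 = 21.33 − 19.86 = 1.47.
Lower fence = Q1 − 1.5·IQR = 19.86 − 2.205 = 17.655.
Upper fence = Q3 + 1.5·IQR = 21.33 + 2.205 = 23.535.
15.96 lies below the lower fence.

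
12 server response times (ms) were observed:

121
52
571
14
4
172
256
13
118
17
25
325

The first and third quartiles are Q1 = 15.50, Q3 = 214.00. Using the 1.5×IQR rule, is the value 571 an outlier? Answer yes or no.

yes

IQR = Q3 − Q1 = 214.00 − 15.50 = 198.50.
Lower fence = Q1 − 1.5·IQR = 15.50 − 297.75 = -282.25.
Upper fence = Q3 + 1.5·IQR = 214.00 + 297.75 = 511.75.
571 lies above the upper fence.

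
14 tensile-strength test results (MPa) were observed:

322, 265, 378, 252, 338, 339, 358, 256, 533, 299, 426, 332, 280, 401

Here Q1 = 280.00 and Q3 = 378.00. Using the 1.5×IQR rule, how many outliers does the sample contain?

1

IQR = 98.00; fences at 280.00 − 147.00 = 133.00 and 378.00 + 147.00 = 525.00.
Outside the cutoffs: 533.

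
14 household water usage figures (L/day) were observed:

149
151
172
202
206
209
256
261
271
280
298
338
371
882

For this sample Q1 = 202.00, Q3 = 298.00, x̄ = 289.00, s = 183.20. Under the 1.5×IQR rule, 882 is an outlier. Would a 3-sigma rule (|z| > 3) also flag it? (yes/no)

yes

z = (882 − 289.00) / 183.20 = 3.24.
|z| = 3.24 > 3.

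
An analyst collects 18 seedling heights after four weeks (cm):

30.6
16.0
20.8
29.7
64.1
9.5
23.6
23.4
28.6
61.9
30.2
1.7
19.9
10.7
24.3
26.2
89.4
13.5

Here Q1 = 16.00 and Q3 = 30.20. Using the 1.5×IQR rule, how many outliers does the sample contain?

IQR = 14.20; fences at 16.00 − 21.30 = -5.30 and 30.20 + 21.30 = 51.50.
Outside the cutoffs: 61.9, 64.1, 89.4.

3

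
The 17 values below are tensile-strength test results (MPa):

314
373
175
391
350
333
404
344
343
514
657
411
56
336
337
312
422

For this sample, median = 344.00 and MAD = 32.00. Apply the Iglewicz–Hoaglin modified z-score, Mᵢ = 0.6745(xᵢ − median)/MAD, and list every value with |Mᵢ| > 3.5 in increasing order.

|Mᵢ| > 3.5 ⇔ |xᵢ − 344.00| > 3.5·32.00/0.6745 = 166.05.
So outliers lie outside [177.95, 510.05].
56: M = -6.07 → outlier.
175: M = -3.56 → outlier.
514: M = 3.58 → outlier.
657: M = 6.60 → outlier.

56, 175, 514, 657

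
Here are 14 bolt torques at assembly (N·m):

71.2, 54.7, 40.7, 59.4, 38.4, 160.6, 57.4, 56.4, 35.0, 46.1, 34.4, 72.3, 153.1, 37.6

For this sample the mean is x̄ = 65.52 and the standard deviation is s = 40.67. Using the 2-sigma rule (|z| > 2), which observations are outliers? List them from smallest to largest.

Cutoffs at x̄ ± 2s: 65.52 ± 2·40.67 = [-15.82, 146.86].
153.1: z = 2.15, |z| > 2 → outlier.
160.6: z = 2.34, |z| > 2 → outlier.
Every other value lies within [-15.82, 146.86].

153.1, 160.6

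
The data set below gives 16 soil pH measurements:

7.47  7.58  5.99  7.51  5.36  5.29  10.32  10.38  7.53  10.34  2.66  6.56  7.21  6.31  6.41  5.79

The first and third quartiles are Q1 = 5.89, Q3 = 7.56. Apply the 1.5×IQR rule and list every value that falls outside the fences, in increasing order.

2.66, 10.32, 10.34, 10.38

IQR = Q3 − Q1 = 7.56 − 5.89 = 1.67.
Lower fence = Q1 − 1.5·IQR = 5.89 − 2.505 = 3.385.
Upper fence = Q3 + 1.5·IQR = 7.56 + 2.505 = 10.065.
2.66 < 3.385 → outlier.
10.32 > 10.065 → outlier.
10.34 > 10.065 → outlier.
10.38 > 10.065 → outlier.
All remaining values lie within [3.385, 10.065].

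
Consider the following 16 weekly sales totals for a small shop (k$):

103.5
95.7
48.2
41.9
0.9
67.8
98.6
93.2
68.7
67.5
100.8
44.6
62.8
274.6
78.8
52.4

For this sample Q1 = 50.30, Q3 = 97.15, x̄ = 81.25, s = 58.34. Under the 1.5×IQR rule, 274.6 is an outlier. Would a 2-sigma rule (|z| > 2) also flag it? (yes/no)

yes

z = (274.6 − 81.25) / 58.34 = 3.31.
|z| = 3.31 > 2.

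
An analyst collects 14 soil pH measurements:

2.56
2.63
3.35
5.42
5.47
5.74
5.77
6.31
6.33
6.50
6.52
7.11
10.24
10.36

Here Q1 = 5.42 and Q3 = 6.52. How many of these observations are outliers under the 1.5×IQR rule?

IQR = 1.10; fences at 5.42 − 1.65 = 3.77 and 6.52 + 1.65 = 8.17.
Outside the cutoffs: 2.56, 2.63, 3.35, 10.24, 10.36.

5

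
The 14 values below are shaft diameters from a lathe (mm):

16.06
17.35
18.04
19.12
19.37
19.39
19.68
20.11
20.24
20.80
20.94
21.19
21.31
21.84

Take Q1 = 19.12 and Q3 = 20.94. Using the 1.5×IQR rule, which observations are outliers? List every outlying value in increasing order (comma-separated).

16.06

IQR = Q3 − Q1 = 20.94 − 19.12 = 1.82.
Lower fence = Q1 − 1.5·IQR = 19.12 − 2.73 = 16.39.
Upper fence = Q3 + 1.5·IQR = 20.94 + 2.73 = 23.67.
16.06 < 16.39 → outlier.
All remaining values lie within [16.39, 23.67].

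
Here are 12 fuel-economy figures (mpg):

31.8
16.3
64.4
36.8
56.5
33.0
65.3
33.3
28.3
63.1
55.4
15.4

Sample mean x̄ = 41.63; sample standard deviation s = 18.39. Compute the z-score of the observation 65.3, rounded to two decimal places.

z = (65.3 − 41.63) / 18.39 = 1.29.

1.29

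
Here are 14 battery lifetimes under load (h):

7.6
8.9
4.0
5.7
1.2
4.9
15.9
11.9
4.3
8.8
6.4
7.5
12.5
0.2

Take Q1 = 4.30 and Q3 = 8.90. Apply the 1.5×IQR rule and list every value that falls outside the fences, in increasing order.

15.9

IQR = Q3 − Q1 = 8.90 − 4.30 = 4.60.
Lower fence = Q1 − 1.5·IQR = 4.30 − 6.90 = -2.60.
Upper fence = Q3 + 1.5·IQR = 8.90 + 6.90 = 15.80.
15.9 > 15.80 → outlier.
All remaining values lie within [-2.60, 15.80].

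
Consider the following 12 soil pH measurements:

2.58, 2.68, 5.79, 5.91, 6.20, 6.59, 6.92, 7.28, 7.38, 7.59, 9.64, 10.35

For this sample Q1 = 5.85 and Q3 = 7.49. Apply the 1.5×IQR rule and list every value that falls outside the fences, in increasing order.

2.58, 2.68, 10.35

IQR = Q3 − Q1 = 7.49 − 5.85 = 1.64.
Lower fence = Q1 − 1.5·IQR = 5.85 − 2.46 = 3.39.
Upper fence = Q3 + 1.5·IQR = 7.49 + 2.46 = 9.95.
2.58 < 3.39 → outlier.
2.68 < 3.39 → outlier.
10.35 > 9.95 → outlier.
All remaining values lie within [3.39, 9.95].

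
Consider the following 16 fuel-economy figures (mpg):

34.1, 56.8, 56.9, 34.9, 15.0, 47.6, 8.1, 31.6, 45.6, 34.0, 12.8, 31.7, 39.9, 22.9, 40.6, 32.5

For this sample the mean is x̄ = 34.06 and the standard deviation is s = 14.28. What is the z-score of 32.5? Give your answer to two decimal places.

-0.11

z = (32.5 − 34.06) / 14.28 = -0.11.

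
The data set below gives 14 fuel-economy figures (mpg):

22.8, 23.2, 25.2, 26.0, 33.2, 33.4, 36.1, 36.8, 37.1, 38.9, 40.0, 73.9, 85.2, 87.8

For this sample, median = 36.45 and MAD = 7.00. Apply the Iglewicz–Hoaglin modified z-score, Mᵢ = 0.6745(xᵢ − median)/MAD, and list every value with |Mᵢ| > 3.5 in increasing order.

|Mᵢ| > 3.5 ⇔ |xᵢ − 36.45| > 3.5·7.00/0.6745 = 36.32.
So outliers lie outside [0.13, 72.77].
73.9: M = 3.61 → outlier.
85.2: M = 4.70 → outlier.
87.8: M = 4.95 → outlier.

73.9, 85.2, 87.8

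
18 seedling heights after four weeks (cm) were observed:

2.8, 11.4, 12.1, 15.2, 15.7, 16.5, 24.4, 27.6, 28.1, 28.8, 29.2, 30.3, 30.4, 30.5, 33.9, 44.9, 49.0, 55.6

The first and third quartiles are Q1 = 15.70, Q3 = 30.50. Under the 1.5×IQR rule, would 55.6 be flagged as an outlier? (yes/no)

IQR = Q3 − Q1 = 30.50 − 15.70 = 14.80.
Lower fence = Q1 − 1.5·IQR = 15.70 − 22.20 = -6.50.
Upper fence = Q3 + 1.5·IQR = 30.50 + 22.20 = 52.70.
55.6 lies above the upper fence.

yes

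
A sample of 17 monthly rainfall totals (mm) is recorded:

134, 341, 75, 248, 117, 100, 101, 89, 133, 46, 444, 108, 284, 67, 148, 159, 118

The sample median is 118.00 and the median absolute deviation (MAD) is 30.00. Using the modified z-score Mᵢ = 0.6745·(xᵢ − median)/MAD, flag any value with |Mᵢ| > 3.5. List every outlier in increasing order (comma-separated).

|Mᵢ| > 3.5 ⇔ |xᵢ − 118.00| > 3.5·30.00/0.6745 = 155.67.
So outliers lie outside [-37.67, 273.67].
284: M = 3.73 → outlier.
341: M = 5.01 → outlier.
444: M = 7.33 → outlier.

284, 341, 444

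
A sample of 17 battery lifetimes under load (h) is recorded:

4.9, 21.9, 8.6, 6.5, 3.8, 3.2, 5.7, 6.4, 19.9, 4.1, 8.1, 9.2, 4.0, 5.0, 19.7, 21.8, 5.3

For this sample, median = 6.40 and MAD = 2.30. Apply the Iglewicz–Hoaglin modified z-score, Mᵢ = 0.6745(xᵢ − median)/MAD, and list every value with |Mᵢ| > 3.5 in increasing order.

19.7, 19.9, 21.8, 21.9

|Mᵢ| > 3.5 ⇔ |xᵢ − 6.40| > 3.5·2.30/0.6745 = 11.93.
So outliers lie outside [-5.53, 18.33].
19.7: M = 3.90 → outlier.
19.9: M = 3.96 → outlier.
21.8: M = 4.52 → outlier.
21.9: M = 4.55 → outlier.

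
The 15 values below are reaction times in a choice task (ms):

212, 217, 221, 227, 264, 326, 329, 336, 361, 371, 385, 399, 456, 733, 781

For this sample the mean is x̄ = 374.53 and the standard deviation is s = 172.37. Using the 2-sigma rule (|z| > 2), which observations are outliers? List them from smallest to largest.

Cutoffs at x̄ ± 2s: 374.53 ± 2·172.37 = [29.79, 719.27].
733: z = 2.08, |z| > 2 → outlier.
781: z = 2.36, |z| > 2 → outlier.
Every other value lies within [29.79, 719.27].

733, 781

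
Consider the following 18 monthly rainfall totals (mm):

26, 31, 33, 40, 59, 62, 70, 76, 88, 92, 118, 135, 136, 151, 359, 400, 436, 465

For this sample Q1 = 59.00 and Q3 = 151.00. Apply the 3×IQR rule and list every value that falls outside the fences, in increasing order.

436, 465

IQR = Q3 − Q1 = 151.00 − 59.00 = 92.00.
Lower fence = Q1 − 3·IQR = 59.00 − 276.00 = -217.00.
Upper fence = Q3 + 3·IQR = 151.00 + 276.00 = 427.00.
436 > 427.00 → outlier.
465 > 427.00 → outlier.
All remaining values lie within [-217.00, 427.00].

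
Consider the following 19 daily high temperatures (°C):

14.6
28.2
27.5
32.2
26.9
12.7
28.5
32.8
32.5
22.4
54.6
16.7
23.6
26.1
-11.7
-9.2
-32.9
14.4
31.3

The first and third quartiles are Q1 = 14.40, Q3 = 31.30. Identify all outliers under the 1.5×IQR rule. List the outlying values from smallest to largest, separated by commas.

-32.9, -11.7

IQR = Q3 − Q1 = 31.30 − 14.40 = 16.90.
Lower fence = Q1 − 1.5·IQR = 14.40 − 25.35 = -10.95.
Upper fence = Q3 + 1.5·IQR = 31.30 + 25.35 = 56.65.
-32.9 < -10.95 → outlier.
-11.7 < -10.95 → outlier.
All remaining values lie within [-10.95, 56.65].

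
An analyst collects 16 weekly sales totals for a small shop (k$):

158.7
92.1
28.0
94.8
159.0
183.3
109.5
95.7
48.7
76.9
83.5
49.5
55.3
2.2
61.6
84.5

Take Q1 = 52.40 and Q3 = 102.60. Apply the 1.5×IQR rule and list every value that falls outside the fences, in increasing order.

183.3

IQR = Q3 − Q1 = 102.60 − 52.40 = 50.20.
Lower fence = Q1 − 1.5·IQR = 52.40 − 75.30 = -22.90.
Upper fence = Q3 + 1.5·IQR = 102.60 + 75.30 = 177.90.
183.3 > 177.90 → outlier.
All remaining values lie within [-22.90, 177.90].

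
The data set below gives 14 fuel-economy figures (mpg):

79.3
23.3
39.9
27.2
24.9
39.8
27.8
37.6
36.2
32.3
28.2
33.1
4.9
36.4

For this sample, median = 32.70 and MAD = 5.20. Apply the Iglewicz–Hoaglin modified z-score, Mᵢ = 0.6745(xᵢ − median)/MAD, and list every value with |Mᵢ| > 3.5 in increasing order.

4.9, 79.3

|Mᵢ| > 3.5 ⇔ |xᵢ − 32.70| > 3.5·5.20/0.6745 = 26.98.
So outliers lie outside [5.72, 59.68].
4.9: M = -3.61 → outlier.
79.3: M = 6.04 → outlier.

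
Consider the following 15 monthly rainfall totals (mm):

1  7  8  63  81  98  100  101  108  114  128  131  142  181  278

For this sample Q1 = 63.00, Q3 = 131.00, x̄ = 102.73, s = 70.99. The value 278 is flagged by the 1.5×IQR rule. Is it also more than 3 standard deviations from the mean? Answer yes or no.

no

z = (278 − 102.73) / 70.99 = 2.47.
|z| = 2.47 ≤ 3.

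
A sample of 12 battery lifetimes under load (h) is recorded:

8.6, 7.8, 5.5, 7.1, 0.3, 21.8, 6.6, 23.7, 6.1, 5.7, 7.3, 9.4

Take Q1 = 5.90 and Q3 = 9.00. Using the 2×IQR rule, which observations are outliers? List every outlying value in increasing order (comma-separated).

IQR = Q3 − Q1 = 9.00 − 5.90 = 3.10.
Lower fence = Q1 − 2·IQR = 5.90 − 6.20 = -0.30.
Upper fence = Q3 + 2·IQR = 9.00 + 6.20 = 15.20.
21.8 > 15.20 → outlier.
23.7 > 15.20 → outlier.
All remaining values lie within [-0.30, 15.20].

21.8, 23.7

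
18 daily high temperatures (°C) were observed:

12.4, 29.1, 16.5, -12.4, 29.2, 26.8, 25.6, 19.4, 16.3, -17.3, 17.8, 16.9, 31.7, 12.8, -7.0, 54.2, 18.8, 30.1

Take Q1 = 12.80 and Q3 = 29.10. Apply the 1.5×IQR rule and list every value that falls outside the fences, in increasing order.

-17.3, -12.4, 54.2

IQR = Q3 − Q1 = 29.10 − 12.80 = 16.30.
Lower fence = Q1 − 1.5·IQR = 12.80 − 24.45 = -11.65.
Upper fence = Q3 + 1.5·IQR = 29.10 + 24.45 = 53.55.
-17.3 < -11.65 → outlier.
-12.4 < -11.65 → outlier.
54.2 > 53.55 → outlier.
All remaining values lie within [-11.65, 53.55].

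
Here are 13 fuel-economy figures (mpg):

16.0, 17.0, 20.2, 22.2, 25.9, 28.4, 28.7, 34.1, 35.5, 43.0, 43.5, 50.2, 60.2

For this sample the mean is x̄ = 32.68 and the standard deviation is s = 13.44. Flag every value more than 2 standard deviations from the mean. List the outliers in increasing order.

Cutoffs at x̄ ± 2s: 32.68 ± 2·13.44 = [5.80, 59.56].
60.2: z = 2.05, |z| > 2 → outlier.
Every other value lies within [5.80, 59.56].

60.2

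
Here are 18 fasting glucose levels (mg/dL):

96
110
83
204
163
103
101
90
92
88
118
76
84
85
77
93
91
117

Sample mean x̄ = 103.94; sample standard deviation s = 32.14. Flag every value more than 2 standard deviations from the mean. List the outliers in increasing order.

204

Cutoffs at x̄ ± 2s: 103.94 ± 2·32.14 = [39.66, 168.22].
204: z = 3.11, |z| > 2 → outlier.
Every other value lies within [39.66, 168.22].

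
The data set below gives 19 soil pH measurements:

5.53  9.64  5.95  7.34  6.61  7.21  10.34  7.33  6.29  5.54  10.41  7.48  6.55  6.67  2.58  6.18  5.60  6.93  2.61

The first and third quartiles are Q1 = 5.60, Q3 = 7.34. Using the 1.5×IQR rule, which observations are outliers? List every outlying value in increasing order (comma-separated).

2.58, 2.61, 10.34, 10.41

IQR = Q3 − Q1 = 7.34 − 5.60 = 1.74.
Lower fence = Q1 − 1.5·IQR = 5.60 − 2.61 = 2.99.
Upper fence = Q3 + 1.5·IQR = 7.34 + 2.61 = 9.95.
2.58 < 2.99 → outlier.
2.61 < 2.99 → outlier.
10.34 > 9.95 → outlier.
10.41 > 9.95 → outlier.
All remaining values lie within [2.99, 9.95].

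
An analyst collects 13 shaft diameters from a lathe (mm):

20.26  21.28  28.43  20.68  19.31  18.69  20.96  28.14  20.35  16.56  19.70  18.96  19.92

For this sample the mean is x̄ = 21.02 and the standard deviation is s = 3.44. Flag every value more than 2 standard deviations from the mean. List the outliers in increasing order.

28.14, 28.43

Cutoffs at x̄ ± 2s: 21.02 ± 2·3.44 = [14.14, 27.90].
28.14: z = 2.07, |z| > 2 → outlier.
28.43: z = 2.15, |z| > 2 → outlier.
Every other value lies within [14.14, 27.90].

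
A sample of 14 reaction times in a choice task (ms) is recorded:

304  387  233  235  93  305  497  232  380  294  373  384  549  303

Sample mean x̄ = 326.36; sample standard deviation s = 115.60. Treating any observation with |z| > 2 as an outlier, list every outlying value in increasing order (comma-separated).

Cutoffs at x̄ ± 2s: 326.36 ± 2·115.60 = [95.16, 557.56].
93: z = -2.02, |z| > 2 → outlier.
Every other value lies within [95.16, 557.56].

93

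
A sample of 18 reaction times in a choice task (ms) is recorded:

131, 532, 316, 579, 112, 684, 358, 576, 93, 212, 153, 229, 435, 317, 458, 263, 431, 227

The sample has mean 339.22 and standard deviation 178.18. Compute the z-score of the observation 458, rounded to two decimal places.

0.67

z = (458 − 339.22) / 178.18 = 0.67.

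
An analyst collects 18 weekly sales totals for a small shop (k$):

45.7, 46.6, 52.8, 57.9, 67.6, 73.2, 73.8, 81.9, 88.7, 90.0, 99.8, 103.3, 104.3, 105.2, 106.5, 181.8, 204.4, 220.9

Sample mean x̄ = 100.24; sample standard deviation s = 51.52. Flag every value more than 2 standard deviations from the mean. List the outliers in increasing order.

Cutoffs at x̄ ± 2s: 100.24 ± 2·51.52 = [-2.80, 203.28].
204.4: z = 2.02, |z| > 2 → outlier.
220.9: z = 2.34, |z| > 2 → outlier.
Every other value lies within [-2.80, 203.28].

204.4, 220.9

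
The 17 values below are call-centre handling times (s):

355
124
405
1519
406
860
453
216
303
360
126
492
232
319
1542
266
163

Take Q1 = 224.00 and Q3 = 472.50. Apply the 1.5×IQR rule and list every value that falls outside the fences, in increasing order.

IQR = Q3 − Q1 = 472.50 − 224.00 = 248.50.
Lower fence = Q1 − 1.5·IQR = 224.00 − 372.75 = -148.75.
Upper fence = Q3 + 1.5·IQR = 472.50 + 372.75 = 845.25.
860 > 845.25 → outlier.
1519 > 845.25 → outlier.
1542 > 845.25 → outlier.
All remaining values lie within [-148.75, 845.25].

860, 1519, 1542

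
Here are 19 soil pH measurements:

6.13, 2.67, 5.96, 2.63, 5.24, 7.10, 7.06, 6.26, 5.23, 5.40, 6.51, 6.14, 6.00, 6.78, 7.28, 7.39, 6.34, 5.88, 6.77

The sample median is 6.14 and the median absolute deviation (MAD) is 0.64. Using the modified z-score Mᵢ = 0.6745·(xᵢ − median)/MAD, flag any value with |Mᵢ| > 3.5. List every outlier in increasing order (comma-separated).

2.63, 2.67

|Mᵢ| > 3.5 ⇔ |xᵢ − 6.14| > 3.5·0.64/0.6745 = 3.32.
So outliers lie outside [2.82, 9.46].
2.63: M = -3.70 → outlier.
2.67: M = -3.66 → outlier.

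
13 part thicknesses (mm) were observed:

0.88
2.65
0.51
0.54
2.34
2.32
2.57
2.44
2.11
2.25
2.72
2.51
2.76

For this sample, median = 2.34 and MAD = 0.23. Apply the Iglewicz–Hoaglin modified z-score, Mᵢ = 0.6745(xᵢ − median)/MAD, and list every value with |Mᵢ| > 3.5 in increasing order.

0.51, 0.54, 0.88

|Mᵢ| > 3.5 ⇔ |xᵢ − 2.34| > 3.5·0.23/0.6745 = 1.19.
So outliers lie outside [1.15, 3.53].
0.51: M = -5.37 → outlier.
0.54: M = -5.28 → outlier.
0.88: M = -4.28 → outlier.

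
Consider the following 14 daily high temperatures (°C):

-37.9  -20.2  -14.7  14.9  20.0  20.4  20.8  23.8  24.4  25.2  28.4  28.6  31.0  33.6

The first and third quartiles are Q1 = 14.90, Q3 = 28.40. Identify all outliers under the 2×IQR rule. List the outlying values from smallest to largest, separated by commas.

-37.9, -20.2, -14.7

IQR = Q3 − Q1 = 28.40 − 14.90 = 13.50.
Lower fence = Q1 − 2·IQR = 14.90 − 27.00 = -12.10.
Upper fence = Q3 + 2·IQR = 28.40 + 27.00 = 55.40.
-37.9 < -12.10 → outlier.
-20.2 < -12.10 → outlier.
-14.7 < -12.10 → outlier.
All remaining values lie within [-12.10, 55.40].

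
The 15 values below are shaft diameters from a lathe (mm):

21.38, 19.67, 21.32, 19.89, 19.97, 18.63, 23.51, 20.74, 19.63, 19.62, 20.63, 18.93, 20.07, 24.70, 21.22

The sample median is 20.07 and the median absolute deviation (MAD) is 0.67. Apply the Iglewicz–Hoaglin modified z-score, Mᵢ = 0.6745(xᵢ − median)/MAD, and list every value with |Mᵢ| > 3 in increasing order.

|Mᵢ| > 3 ⇔ |xᵢ − 20.07| > 3·0.67/0.6745 = 2.98.
So outliers lie outside [17.09, 23.05].
23.51: M = 3.46 → outlier.
24.70: M = 4.66 → outlier.

23.51, 24.70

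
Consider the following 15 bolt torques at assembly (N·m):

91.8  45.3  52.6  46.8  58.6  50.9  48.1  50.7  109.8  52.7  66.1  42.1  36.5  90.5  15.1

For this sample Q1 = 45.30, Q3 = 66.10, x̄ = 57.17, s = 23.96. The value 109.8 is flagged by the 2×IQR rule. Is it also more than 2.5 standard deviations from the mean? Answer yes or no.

no

z = (109.8 − 57.17) / 23.96 = 2.20.
|z| = 2.20 ≤ 2.5.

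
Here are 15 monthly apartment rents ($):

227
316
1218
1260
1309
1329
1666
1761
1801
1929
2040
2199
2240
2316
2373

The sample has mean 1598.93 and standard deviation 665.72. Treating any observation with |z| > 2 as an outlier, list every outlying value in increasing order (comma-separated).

227

Cutoffs at x̄ ± 2s: 1598.93 ± 2·665.72 = [267.49, 2930.37].
227: z = -2.06, |z| > 2 → outlier.
Every other value lies within [267.49, 2930.37].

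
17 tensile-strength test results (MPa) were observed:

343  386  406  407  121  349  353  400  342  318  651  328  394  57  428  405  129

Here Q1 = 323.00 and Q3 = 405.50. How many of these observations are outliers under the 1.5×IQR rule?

4

IQR = 82.50; fences at 323.00 − 123.75 = 199.25 and 405.50 + 123.75 = 529.25.
Outside the cutoffs: 57, 121, 129, 651.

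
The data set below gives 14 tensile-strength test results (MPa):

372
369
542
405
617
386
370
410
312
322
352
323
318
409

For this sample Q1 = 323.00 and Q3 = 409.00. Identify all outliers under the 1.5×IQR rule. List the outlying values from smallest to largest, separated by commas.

IQR = Q3 − Q1 = 409.00 − 323.00 = 86.00.
Lower fence = Q1 − 1.5·IQR = 323.00 − 129.00 = 194.00.
Upper fence = Q3 + 1.5·IQR = 409.00 + 129.00 = 538.00.
542 > 538.00 → outlier.
617 > 538.00 → outlier.
All remaining values lie within [194.00, 538.00].

542, 617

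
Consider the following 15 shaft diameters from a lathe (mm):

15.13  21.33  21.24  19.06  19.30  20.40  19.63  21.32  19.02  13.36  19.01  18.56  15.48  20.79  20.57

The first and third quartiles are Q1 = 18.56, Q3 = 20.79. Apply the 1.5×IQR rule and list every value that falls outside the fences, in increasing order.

13.36, 15.13

IQR = Q3 − Q1 = 20.79 − 18.56 = 2.23.
Lower fence = Q1 − 1.5·IQR = 18.56 − 3.345 = 15.215.
Upper fence = Q3 + 1.5·IQR = 20.79 + 3.345 = 24.135.
13.36 < 15.215 → outlier.
15.13 < 15.215 → outlier.
All remaining values lie within [15.215, 24.135].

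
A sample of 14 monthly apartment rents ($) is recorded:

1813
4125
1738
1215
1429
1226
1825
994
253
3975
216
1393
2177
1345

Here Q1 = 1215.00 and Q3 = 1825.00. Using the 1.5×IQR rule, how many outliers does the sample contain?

IQR = 610.00; fences at 1215.00 − 915.00 = 300.00 and 1825.00 + 915.00 = 2740.00.
Outside the cutoffs: 216, 253, 3975, 4125.

4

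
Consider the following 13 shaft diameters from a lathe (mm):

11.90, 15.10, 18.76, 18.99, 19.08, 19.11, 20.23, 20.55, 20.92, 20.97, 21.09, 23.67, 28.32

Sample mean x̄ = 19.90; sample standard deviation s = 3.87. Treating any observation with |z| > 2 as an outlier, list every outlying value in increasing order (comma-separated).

11.90, 28.32

Cutoffs at x̄ ± 2s: 19.90 ± 2·3.87 = [12.16, 27.64].
11.90: z = -2.07, |z| > 2 → outlier.
28.32: z = 2.18, |z| > 2 → outlier.
Every other value lies within [12.16, 27.64].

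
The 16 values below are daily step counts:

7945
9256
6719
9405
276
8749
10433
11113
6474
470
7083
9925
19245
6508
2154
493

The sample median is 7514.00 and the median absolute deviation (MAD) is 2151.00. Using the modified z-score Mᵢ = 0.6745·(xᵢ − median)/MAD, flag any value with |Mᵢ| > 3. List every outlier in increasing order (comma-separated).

|Mᵢ| > 3 ⇔ |xᵢ − 7514.00| > 3·2151.00/0.6745 = 9567.09.
So outliers lie outside [-2053.09, 17081.09].
19245: M = 3.68 → outlier.

19245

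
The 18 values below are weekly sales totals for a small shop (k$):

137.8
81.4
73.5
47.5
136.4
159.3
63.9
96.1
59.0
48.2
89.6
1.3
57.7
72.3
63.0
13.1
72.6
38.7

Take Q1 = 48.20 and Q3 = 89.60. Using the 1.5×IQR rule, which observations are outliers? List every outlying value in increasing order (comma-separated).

IQR = Q3 − Q1 = 89.60 − 48.20 = 41.40.
Lower fence = Q1 − 1.5·IQR = 48.20 − 62.10 = -13.90.
Upper fence = Q3 + 1.5·IQR = 89.60 + 62.10 = 151.70.
159.3 > 151.70 → outlier.
All remaining values lie within [-13.90, 151.70].

159.3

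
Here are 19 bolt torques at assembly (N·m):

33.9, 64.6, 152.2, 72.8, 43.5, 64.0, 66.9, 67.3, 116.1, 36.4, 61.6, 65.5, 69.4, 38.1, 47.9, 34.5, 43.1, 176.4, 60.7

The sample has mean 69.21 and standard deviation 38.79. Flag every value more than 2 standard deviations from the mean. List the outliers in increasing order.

152.2, 176.4

Cutoffs at x̄ ± 2s: 69.21 ± 2·38.79 = [-8.37, 146.79].
152.2: z = 2.14, |z| > 2 → outlier.
176.4: z = 2.76, |z| > 2 → outlier.
Every other value lies within [-8.37, 146.79].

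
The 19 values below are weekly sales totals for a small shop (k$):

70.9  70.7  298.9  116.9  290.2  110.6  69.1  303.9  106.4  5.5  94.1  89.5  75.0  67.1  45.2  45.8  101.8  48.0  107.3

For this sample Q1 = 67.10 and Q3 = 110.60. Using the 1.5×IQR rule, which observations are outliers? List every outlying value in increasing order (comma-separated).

IQR = Q3 − Q1 = 110.60 − 67.10 = 43.50.
Lower fence = Q1 − 1.5·IQR = 67.10 − 65.25 = 1.85.
Upper fence = Q3 + 1.5·IQR = 110.60 + 65.25 = 175.85.
290.2 > 175.85 → outlier.
298.9 > 175.85 → outlier.
303.9 > 175.85 → outlier.
All remaining values lie within [1.85, 175.85].

290.2, 298.9, 303.9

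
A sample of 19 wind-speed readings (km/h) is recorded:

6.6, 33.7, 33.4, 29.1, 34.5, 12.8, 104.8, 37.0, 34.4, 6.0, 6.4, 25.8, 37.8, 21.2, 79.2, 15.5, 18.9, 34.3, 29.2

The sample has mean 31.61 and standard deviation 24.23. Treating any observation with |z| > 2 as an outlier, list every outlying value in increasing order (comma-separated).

104.8

Cutoffs at x̄ ± 2s: 31.61 ± 2·24.23 = [-16.85, 80.07].
104.8: z = 3.02, |z| > 2 → outlier.
Every other value lies within [-16.85, 80.07].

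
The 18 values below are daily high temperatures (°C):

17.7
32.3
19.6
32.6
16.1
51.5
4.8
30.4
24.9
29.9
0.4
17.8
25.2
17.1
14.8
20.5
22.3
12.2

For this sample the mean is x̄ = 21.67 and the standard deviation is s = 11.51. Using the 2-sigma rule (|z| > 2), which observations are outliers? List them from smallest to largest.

51.5

Cutoffs at x̄ ± 2s: 21.67 ± 2·11.51 = [-1.35, 44.69].
51.5: z = 2.59, |z| > 2 → outlier.
Every other value lies within [-1.35, 44.69].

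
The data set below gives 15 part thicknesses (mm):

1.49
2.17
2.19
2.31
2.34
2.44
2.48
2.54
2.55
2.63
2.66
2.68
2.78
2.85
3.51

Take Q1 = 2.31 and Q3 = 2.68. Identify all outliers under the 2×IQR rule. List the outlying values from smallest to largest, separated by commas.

1.49, 3.51

IQR = Q3 − Q1 = 2.68 − 2.31 = 0.37.
Lower fence = Q1 − 2·IQR = 2.31 − 0.74 = 1.57.
Upper fence = Q3 + 2·IQR = 2.68 + 0.74 = 3.42.
1.49 < 1.57 → outlier.
3.51 > 3.42 → outlier.
All remaining values lie within [1.57, 3.42].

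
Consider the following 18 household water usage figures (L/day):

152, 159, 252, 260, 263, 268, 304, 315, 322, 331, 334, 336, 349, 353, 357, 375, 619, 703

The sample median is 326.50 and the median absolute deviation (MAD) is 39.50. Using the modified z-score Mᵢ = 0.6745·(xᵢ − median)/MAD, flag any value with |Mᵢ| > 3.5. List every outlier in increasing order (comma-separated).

619, 703

|Mᵢ| > 3.5 ⇔ |xᵢ − 326.50| > 3.5·39.50/0.6745 = 204.97.
So outliers lie outside [121.53, 531.47].
619: M = 4.99 → outlier.
703: M = 6.43 → outlier.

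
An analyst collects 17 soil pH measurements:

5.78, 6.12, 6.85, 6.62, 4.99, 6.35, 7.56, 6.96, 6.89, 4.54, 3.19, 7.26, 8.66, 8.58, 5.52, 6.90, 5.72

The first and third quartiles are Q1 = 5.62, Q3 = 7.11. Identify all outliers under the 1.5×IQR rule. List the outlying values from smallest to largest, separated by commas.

3.19

IQR = Q3 − Q1 = 7.11 − 5.62 = 1.49.
Lower fence = Q1 − 1.5·IQR = 5.62 − 2.235 = 3.385.
Upper fence = Q3 + 1.5·IQR = 7.11 + 2.235 = 9.345.
3.19 < 3.385 → outlier.
All remaining values lie within [3.385, 9.345].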